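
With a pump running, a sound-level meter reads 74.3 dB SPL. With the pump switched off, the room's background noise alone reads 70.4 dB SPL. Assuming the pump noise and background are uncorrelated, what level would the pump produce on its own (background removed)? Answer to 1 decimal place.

72.0 dB SPL

Remove the background by subtracting linear intensities:
L_src = 10·log₁₀(10^(74.3/10) − 10^(70.4/10)) = 10·log₁₀(15950000) = 72.0 dB SPL.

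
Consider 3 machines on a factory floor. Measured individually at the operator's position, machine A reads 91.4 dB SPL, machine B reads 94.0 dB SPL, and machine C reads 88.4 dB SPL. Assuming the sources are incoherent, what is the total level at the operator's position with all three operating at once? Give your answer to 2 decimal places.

Incoherent sources sum as intensities:
L_total = 10·log₁₀(10^(91.4/10) + 10^(94.0/10) + 10^(88.4/10)) = 10·log₁₀(4584000000) = 96.61 dB SPL.

96.61 dB SPL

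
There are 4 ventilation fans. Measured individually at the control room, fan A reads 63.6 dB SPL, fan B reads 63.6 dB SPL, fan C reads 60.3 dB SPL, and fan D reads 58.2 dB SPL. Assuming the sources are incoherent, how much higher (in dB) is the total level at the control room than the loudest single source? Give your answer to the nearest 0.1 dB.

Uncorrelated sources add in intensity (power), not in dB.
L_total = 10·log₁₀(10^(63.6/10) + 10^(63.6/10) + 10^(60.3/10) + 10^(58.2/10)) = 68.00 dB SPL.
Excess over the loudest (63.6 dB): 68.00 − 63.6 = 4.4 dB.

4.4 dB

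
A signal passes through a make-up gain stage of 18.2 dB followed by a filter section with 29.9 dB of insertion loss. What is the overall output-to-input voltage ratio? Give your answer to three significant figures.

0.260

Net gain = 18.2 + (−29.9) = -11.7 dB.
Voltage ratio = 10^(-11.7/20) = 0.260.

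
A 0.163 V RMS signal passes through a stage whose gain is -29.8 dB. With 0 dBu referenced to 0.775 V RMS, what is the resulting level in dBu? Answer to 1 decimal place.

-43.3 dBu

Input level: 20·log₁₀(0.163/0.775) = -13.54 dBu.
Output: -13.54 − 29.8 = -43.3 dBu.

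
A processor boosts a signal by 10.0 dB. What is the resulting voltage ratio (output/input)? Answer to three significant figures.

3.16

Voltage ratio = 10^(dB/20).
10^(10.0/20) = 10^(0.5000) = 3.16.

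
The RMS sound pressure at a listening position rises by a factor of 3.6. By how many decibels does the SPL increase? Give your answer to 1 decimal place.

11.1 dB

SPL change from a pressure ratio uses the 20·log₁₀ form:
20·log₁₀(3.6) = 11.1 dB.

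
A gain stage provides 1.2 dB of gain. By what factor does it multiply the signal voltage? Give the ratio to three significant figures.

Voltage ratio = 10^(dB/20).
10^(1.2/20) = 10^(0.06000) = 1.15.

1.15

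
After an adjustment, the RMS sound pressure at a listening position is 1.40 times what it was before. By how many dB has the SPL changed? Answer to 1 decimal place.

SPL change from a pressure ratio uses the 20·log₁₀ form:
20·log₁₀(1.40) = 2.9 dB.

2.9 dB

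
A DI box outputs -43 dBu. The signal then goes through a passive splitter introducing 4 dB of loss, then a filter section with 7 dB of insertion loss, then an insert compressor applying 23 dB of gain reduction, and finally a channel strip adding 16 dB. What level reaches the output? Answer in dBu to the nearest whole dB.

-61 dBu

Cascaded gains and losses add directly in dB.
-43 − 4 − 7 − 23 + 16 = -61 dBu.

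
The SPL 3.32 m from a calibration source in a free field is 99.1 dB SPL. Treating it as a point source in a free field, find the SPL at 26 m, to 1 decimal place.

81.2 dB SPL

Inverse-square spreading gives ΔL = −20·log₁₀(d₂/d₁).
ΔL = −20·log₁₀(26/3.32) = -17.88 dB, so L₂ = 99.1 + (-17.88) = 81.2 dB SPL.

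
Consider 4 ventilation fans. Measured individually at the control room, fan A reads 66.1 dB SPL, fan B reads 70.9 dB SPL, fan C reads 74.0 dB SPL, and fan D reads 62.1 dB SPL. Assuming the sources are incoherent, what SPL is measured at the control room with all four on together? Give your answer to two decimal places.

76.35 dB SPL

Incoherent sources sum as intensities:
L_total = 10·log₁₀(10^(66.1/10) + 10^(70.9/10) + 10^(74.0/10) + 10^(62.1/10)) = 10·log₁₀(43120000) = 76.35 dB SPL.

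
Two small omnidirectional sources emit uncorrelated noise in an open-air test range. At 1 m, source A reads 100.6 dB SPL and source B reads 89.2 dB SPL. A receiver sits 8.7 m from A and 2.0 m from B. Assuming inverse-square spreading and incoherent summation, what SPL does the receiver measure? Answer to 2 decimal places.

At the listener: L_A = 100.6 − 20·log₁₀(8.7) = 81.810 dB; L_B = 89.2 − 20·log₁₀(2.0) = 83.179 dB.
Combined: 10·log₁₀(10^(81.810/10)+10^(83.179/10)) = 85.56 dB SPL.

85.56 dB SPL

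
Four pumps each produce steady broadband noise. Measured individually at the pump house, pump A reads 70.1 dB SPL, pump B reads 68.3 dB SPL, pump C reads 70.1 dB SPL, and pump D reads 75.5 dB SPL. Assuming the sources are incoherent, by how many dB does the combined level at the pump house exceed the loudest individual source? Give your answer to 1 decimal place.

Incoherent sources sum as intensities:
L_total = 10·log₁₀(10^(70.1/10) + 10^(68.3/10) + 10^(70.1/10) + 10^(75.5/10)) = 77.97 dB SPL.
Excess over the loudest (75.5 dB): 77.97 − 75.5 = 2.5 dB.

2.5 dB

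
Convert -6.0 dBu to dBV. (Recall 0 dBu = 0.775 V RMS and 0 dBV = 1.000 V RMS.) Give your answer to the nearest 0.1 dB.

The offset between the scales is 20·log₁₀(0.775/1.000) = −2.214 dB.
So dBV = -6.0 − 2.214 = -8.2 dBV.

-8.2 dBV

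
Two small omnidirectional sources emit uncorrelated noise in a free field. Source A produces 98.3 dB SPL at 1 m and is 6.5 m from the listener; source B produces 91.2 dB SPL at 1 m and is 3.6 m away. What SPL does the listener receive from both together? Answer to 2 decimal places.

84.18 dB SPL

At the listener: L_A = 98.3 − 20·log₁₀(6.5) = 82.042 dB; L_B = 91.2 − 20·log₁₀(3.6) = 80.074 dB.
Combined: 10·log₁₀(10^(82.042/10)+10^(80.074/10)) = 84.18 dB SPL.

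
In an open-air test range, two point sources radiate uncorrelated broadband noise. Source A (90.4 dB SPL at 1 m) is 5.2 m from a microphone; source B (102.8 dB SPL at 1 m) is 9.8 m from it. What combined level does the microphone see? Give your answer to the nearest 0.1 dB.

83.8 dB SPL

At the listener: L_A = 90.4 − 20·log₁₀(5.2) = 76.08 dB; L_B = 102.8 − 20·log₁₀(9.8) = 82.98 dB.
Combined: 10·log₁₀(10^(76.08/10)+10^(82.98/10)) = 83.8 dB SPL.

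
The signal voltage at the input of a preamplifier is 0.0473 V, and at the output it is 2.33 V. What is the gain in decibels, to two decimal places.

Voltage ratio → dB uses the 20·log₁₀ form:
20·log₁₀(2.33/0.0473) = 20·log₁₀(49.26) = 33.85 dB.

33.85 dB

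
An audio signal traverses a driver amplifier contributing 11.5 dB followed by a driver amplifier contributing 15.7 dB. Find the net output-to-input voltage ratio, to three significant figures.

Net gain = 11.5 + 15.7 = 27.2 dB.
Voltage ratio = 10^(27.2/20) = 22.9.

22.9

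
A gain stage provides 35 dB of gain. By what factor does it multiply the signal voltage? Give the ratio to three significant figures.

56.2

Voltage ratio = 10^(dB/20).
10^(35/20) = 10^(1.750) = 56.2.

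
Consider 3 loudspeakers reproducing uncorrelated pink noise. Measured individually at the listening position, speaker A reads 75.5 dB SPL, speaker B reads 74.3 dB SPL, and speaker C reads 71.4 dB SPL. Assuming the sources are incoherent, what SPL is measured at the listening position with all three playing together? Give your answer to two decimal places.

Incoherent sources sum as intensities:
L_total = 10·log₁₀(10^(75.5/10) + 10^(74.3/10) + 10^(71.4/10)) = 10·log₁₀(76200000) = 78.82 dB SPL.

78.82 dB SPL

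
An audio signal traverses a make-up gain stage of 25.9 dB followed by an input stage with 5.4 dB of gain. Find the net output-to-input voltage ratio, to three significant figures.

Net gain = 25.9 + 5.4 = 31.3 dB.
Voltage ratio = 10^(31.3/20) = 36.7.

36.7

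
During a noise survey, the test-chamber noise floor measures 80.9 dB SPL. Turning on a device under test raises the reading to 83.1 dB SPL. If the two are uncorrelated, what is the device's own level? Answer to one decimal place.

Subtract intensities: L_src = 10·log₁₀(10^(L_total/10) − 10^(L_bg/10)).
L_src = 10·log₁₀(10^(83.1/10) − 10^(80.9/10)) = 10·log₁₀(81150000) = 79.1 dB SPL.

79.1 dB SPL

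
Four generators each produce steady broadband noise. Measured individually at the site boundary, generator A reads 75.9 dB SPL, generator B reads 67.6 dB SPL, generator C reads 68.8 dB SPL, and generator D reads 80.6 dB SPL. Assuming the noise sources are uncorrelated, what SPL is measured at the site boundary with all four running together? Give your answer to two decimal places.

82.23 dB SPL

Incoherent sources sum as intensities:
L_total = 10·log₁₀(10^(75.9/10) + 10^(67.6/10) + 10^(68.8/10) + 10^(80.6/10)) = 10·log₁₀(167100000) = 82.23 dB SPL.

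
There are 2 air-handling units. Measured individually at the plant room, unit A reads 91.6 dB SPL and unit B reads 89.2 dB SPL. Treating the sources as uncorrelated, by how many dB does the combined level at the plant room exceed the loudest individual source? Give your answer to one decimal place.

2.0 dB

Add the sources as powers (linear), then convert back to dB:
L_total = 10·log₁₀(10^(91.6/10) + 10^(89.2/10)) = 93.57 dB SPL.
Excess over the loudest (91.6 dB): 93.57 − 91.6 = 2.0 dB.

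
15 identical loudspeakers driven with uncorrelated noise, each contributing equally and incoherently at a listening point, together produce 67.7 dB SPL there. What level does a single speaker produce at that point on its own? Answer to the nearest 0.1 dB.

55.9 dB SPL

15 equal incoherent sources add 10·log₁₀(15) = 11.76 dB over one source.
L_one = 67.7 − 11.76 = 55.9 dB SPL.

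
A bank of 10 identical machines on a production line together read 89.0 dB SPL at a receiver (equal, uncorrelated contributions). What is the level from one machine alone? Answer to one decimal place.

10 equal incoherent sources add 10·log₁₀(10) = 10.00 dB over one source.
L_one = 89.0 − 10.00 = 79.0 dB SPL.

79.0 dB SPL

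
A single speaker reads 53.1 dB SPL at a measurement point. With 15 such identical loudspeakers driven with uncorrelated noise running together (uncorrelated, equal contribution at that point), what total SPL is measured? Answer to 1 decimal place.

15 equal incoherent sources raise the level by 10·log₁₀(15) = 11.76 dB.
L_total = 53.1 + 11.76 = 64.9 dB SPL.

64.9 dB SPL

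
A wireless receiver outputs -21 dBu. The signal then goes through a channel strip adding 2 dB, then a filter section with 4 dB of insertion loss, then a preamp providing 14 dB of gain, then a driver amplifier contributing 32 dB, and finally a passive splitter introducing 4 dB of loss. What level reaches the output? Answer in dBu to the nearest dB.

Cascaded gains and losses add directly in dB.
-21 + 2 − 4 + 14 + 32 − 4 = +19 dBu.

+19 dBu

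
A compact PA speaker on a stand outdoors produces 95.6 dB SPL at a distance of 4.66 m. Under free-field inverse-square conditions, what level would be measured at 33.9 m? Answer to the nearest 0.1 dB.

Inverse-square spreading gives ΔL = −20·log₁₀(d₂/d₁).
ΔL = −20·log₁₀(33.9/4.66) = -17.24 dB, so L₂ = 95.6 + (-17.24) = 78.4 dB SPL.

78.4 dB SPL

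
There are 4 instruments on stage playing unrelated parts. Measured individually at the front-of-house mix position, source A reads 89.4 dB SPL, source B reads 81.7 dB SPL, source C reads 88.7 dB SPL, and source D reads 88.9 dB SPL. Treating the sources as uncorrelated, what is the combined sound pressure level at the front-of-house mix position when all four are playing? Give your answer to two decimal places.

94.04 dB SPL

Uncorrelated sources add in intensity (power), not in dB.
L_total = 10·log₁₀(10^(89.4/10) + 10^(81.7/10) + 10^(88.7/10) + 10^(88.9/10)) = 10·log₁₀(2536000000) = 94.04 dB SPL.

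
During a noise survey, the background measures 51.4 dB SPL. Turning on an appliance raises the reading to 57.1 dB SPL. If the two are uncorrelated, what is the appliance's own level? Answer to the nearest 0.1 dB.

Background correction is a power subtraction:
L_src = 10·log₁₀(10^(57.1/10) − 10^(51.4/10)) = 10·log₁₀(374800) = 55.7 dB SPL.

55.7 dB SPL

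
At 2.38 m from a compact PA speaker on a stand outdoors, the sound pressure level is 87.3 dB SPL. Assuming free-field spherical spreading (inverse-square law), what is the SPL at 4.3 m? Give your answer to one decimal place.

82.2 dB SPL

For a point source in a free field, ΔL = −20·log₁₀(d₂/d₁).
ΔL = −20·log₁₀(4.3/2.38) = -5.14 dB, so L₂ = 87.3 + (-5.14) = 82.2 dB SPL.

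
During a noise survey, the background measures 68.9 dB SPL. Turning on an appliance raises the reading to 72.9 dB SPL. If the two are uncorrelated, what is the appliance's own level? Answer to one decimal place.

Subtract intensities: L_src = 10·log₁₀(10^(L_total/10) − 10^(L_bg/10)).
L_src = 10·log₁₀(10^(72.9/10) − 10^(68.9/10)) = 10·log₁₀(11740000) = 70.7 dB SPL.

70.7 dB SPL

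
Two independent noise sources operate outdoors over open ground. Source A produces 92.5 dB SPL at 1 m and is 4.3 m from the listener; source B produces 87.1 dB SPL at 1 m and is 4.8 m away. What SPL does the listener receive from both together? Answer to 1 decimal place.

At the listener: L_A = 92.5 − 20·log₁₀(4.3) = 79.83 dB; L_B = 87.1 − 20·log₁₀(4.8) = 73.48 dB.
Combined: 10·log₁₀(10^(79.83/10)+10^(73.48/10)) = 80.7 dB SPL.

80.7 dB SPL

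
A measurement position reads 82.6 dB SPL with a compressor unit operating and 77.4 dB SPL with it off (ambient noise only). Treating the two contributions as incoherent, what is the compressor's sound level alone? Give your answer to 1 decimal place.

Background correction is a power subtraction:
L_src = 10·log₁₀(10^(82.6/10) − 10^(77.4/10)) = 10·log₁₀(127000000) = 81.0 dB SPL.

81.0 dB SPL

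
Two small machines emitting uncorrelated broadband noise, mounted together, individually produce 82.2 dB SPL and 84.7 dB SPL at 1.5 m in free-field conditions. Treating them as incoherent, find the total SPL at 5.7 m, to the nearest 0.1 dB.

Combined at 1.5 m: 10·log₁₀(10^(82.2/10)+10^(84.7/10)) = 86.64 dB SPL.
Then apply −20·log₁₀(5.7/1.5) = -11.60 dB → 75.0 dB SPL.

75.0 dB SPL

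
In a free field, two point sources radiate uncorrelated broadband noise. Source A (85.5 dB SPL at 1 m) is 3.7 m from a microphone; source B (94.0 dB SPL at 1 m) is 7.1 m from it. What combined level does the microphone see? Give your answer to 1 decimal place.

At the listener: L_A = 85.5 − 20·log₁₀(3.7) = 74.14 dB; L_B = 94.0 − 20·log₁₀(7.1) = 76.97 dB.
Combined: 10·log₁₀(10^(74.14/10)+10^(76.97/10)) = 78.8 dB SPL.

78.8 dB SPL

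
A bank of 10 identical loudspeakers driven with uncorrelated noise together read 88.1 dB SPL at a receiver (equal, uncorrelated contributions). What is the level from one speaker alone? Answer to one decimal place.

78.1 dB SPL

10 equal incoherent sources add 10·log₁₀(10) = 10.00 dB over one source.
L_one = 88.1 − 10.00 = 78.1 dB SPL.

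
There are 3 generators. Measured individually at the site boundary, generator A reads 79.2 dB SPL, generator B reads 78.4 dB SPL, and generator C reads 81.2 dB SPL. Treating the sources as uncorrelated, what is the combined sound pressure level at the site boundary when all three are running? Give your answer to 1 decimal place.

Add the sources as powers (linear), then convert back to dB:
L_total = 10·log₁₀(10^(79.2/10) + 10^(78.4/10) + 10^(81.2/10)) = 10·log₁₀(284200000) = 84.5 dB SPL.

84.5 dB SPL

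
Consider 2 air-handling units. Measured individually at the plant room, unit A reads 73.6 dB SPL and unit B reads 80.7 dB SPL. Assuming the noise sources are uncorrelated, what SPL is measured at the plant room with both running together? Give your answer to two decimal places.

Incoherent sources sum as intensities:
L_total = 10·log₁₀(10^(73.6/10) + 10^(80.7/10)) = 10·log₁₀(140400000) = 81.47 dB SPL.

81.47 dB SPL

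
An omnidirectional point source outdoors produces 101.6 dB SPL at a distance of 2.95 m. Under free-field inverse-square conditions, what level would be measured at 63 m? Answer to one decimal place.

75.0 dB SPL

Inverse-square spreading gives ΔL = −20·log₁₀(d₂/d₁).
ΔL = −20·log₁₀(63/2.95) = -26.59 dB, so L₂ = 101.6 + (-26.59) = 75.0 dB SPL.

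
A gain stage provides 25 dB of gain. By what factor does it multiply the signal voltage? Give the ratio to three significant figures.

Voltage ratio = 10^(dB/20).
10^(25/20) = 10^(1.250) = 17.8.

17.8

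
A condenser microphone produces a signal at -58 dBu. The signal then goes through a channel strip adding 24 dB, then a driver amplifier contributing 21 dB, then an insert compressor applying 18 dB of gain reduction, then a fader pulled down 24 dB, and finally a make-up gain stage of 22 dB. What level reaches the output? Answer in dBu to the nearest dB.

-33 dBu

Gain stages sum in dB:
-58 + 24 + 21 − 18 − 24 + 22 = -33 dBu.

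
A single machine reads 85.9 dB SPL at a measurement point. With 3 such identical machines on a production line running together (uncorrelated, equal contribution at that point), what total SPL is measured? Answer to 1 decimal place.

90.7 dB SPL

3 equal incoherent sources raise the level by 10·log₁₀(3) = 4.77 dB.
L_total = 85.9 + 4.77 = 90.7 dB SPL.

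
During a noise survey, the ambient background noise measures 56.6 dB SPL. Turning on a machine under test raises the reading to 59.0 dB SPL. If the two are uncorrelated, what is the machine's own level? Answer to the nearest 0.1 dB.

55.3 dB SPL

Remove the background by subtracting linear intensities:
L_src = 10·log₁₀(10^(59.0/10) − 10^(56.6/10)) = 10·log₁₀(337200) = 55.3 dB SPL.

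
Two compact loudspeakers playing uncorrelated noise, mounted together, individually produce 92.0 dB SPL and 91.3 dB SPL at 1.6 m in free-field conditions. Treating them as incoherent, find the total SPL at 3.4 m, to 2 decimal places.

88.13 dB SPL

Combined at 1.6 m: 10·log₁₀(10^(92.0/10)+10^(91.3/10)) = 94.674 dB SPL.
Then apply −20·log₁₀(3.4/1.6) = -6.547 dB → 88.13 dB SPL.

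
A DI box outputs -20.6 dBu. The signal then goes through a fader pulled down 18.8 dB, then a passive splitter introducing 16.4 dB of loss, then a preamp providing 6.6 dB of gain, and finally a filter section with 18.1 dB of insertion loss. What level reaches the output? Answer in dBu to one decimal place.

In dB, series stages simply add:
-20.6 − 18.8 − 16.4 + 6.6 − 18.1 = -67.3 dBu.

-67.3 dBu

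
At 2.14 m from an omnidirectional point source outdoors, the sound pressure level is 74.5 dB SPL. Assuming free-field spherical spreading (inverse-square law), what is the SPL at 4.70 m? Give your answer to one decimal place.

67.7 dB SPL

For a point source in a free field, ΔL = −20·log₁₀(d₂/d₁).
ΔL = −20·log₁₀(4.70/2.14) = -6.83 dB, so L₂ = 74.5 + (-6.83) = 67.7 dB SPL.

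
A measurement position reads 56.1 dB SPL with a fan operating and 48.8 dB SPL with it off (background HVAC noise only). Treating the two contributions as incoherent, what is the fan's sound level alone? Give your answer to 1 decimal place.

Subtract intensities: L_src = 10·log₁₀(10^(L_total/10) − 10^(L_bg/10)).
L_src = 10·log₁₀(10^(56.1/10) − 10^(48.8/10)) = 10·log₁₀(331500) = 55.2 dB SPL.

55.2 dB SPL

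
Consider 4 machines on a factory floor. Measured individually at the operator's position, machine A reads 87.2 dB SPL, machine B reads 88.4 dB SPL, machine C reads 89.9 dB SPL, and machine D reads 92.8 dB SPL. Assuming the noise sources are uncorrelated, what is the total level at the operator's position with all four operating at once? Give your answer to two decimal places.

Add the sources as powers (linear), then convert back to dB:
L_total = 10·log₁₀(10^(87.2/10) + 10^(88.4/10) + 10^(89.9/10) + 10^(92.8/10)) = 10·log₁₀(4099000000) = 96.13 dB SPL.

96.13 dB SPL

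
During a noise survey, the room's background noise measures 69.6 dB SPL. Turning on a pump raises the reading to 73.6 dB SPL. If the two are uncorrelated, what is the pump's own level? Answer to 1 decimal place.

Background correction is a power subtraction:
L_src = 10·log₁₀(10^(73.6/10) − 10^(69.6/10)) = 10·log₁₀(13790000) = 71.4 dB SPL.

71.4 dB SPL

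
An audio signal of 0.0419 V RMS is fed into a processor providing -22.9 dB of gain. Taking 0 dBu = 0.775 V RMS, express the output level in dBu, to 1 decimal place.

-48.2 dBu

Input level: 20·log₁₀(0.0419/0.775) = -25.34 dBu.
Output: -25.34 − 22.9 = -48.2 dBu.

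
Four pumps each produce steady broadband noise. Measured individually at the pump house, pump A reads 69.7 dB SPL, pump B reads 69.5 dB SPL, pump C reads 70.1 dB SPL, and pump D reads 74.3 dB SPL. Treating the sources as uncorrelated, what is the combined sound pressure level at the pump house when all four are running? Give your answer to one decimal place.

77.4 dB SPL

Uncorrelated sources add in intensity (power), not in dB.
L_total = 10·log₁₀(10^(69.7/10) + 10^(69.5/10) + 10^(70.1/10) + 10^(74.3/10)) = 10·log₁₀(55390000) = 77.4 dB SPL.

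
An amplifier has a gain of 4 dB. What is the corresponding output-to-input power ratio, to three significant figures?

2.51

Power ratio = 10^(dB/10).
10^(4/10) = 10^(0.4000) = 2.51.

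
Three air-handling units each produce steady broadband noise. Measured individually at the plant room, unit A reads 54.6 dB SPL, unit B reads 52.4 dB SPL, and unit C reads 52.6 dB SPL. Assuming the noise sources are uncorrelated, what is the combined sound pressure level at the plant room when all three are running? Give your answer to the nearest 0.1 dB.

Add the sources as powers (linear), then convert back to dB:
L_total = 10·log₁₀(10^(54.6/10) + 10^(52.4/10) + 10^(52.6/10)) = 10·log₁₀(644200) = 58.1 dB SPL.

58.1 dB SPL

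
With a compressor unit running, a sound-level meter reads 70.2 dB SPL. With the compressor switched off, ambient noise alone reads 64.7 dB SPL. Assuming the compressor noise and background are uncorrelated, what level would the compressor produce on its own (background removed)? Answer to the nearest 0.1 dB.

68.8 dB SPL

Background correction is a power subtraction:
L_src = 10·log₁₀(10^(70.2/10) − 10^(64.7/10)) = 10·log₁₀(7520000) = 68.8 dB SPL.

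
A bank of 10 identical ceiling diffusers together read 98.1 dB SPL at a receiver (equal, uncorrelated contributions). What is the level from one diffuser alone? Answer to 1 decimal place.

88.1 dB SPL

10 equal incoherent sources add 10·log₁₀(10) = 10.00 dB over one source.
L_one = 98.1 − 10.00 = 88.1 dB SPL.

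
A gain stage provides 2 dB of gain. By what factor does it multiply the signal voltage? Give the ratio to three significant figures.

Voltage ratio = 10^(dB/20).
10^(2/20) = 10^(0.1000) = 1.26.

1.26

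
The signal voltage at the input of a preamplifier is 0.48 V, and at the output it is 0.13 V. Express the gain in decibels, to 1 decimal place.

-11.3 dB

Voltage ratio → dB uses the 20·log₁₀ form:
20·log₁₀(0.13/0.48) = 20·log₁₀(0.2708) = -11.3 dB.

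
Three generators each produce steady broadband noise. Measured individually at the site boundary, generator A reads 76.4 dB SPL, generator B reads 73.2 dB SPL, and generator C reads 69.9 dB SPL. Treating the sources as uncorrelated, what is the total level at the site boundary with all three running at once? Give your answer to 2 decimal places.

Add the sources as powers (linear), then convert back to dB:
L_total = 10·log₁₀(10^(76.4/10) + 10^(73.2/10) + 10^(69.9/10)) = 10·log₁₀(74320000) = 78.71 dB SPL.

78.71 dB SPL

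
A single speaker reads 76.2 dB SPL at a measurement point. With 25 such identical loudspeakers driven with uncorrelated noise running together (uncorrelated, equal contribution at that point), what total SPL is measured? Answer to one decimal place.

90.2 dB SPL

25 equal incoherent sources raise the level by 10·log₁₀(25) = 13.98 dB.
L_total = 76.2 + 13.98 = 90.2 dB SPL.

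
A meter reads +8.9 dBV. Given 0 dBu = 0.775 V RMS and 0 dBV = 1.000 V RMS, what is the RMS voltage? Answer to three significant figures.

2.79 V

V = 1.000 V × 10^(+8.9/20).
= 1.000 × 2.786 = 2.79 V.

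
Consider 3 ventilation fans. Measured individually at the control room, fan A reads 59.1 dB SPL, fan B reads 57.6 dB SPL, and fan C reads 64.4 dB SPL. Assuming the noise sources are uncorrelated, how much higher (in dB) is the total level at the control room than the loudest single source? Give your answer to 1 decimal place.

Add the sources as powers (linear), then convert back to dB:
L_total = 10·log₁₀(10^(59.1/10) + 10^(57.6/10) + 10^(64.4/10)) = 66.17 dB SPL.
Excess over the loudest (64.4 dB): 66.17 − 64.4 = 1.8 dB.

1.8 dB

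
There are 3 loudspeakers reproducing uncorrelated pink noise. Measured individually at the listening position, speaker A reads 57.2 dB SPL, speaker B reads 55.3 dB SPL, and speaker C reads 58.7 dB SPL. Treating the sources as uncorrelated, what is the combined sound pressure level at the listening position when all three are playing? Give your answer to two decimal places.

62.05 dB SPL

Add the sources as powers (linear), then convert back to dB:
L_total = 10·log₁₀(10^(57.2/10) + 10^(55.3/10) + 10^(58.7/10)) = 10·log₁₀(1605000) = 62.05 dB SPL.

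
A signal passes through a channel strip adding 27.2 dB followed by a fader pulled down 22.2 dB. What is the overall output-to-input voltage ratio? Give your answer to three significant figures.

1.78

Net gain = 27.2 + (−22.2) = 5.0 dB.
Voltage ratio = 10^(5.0/20) = 1.78.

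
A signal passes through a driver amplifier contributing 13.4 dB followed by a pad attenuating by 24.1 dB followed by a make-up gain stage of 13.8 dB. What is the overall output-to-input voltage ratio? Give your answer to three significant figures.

Net gain = 13.4 + (−24.1) + 13.8 = 3.1 dB.
Voltage ratio = 10^(3.1/20) = 1.43.

1.43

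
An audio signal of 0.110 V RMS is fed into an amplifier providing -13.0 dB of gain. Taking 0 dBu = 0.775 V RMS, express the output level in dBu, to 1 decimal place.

-30.0 dBu

Input level: 20·log₁₀(0.110/0.775) = -16.96 dBu.
Output: -16.96 − 13.0 = -30.0 dBu.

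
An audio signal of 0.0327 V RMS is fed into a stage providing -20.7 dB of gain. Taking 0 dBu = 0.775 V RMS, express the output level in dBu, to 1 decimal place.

Input level: 20·log₁₀(0.0327/0.775) = -27.50 dBu.
Output: -27.50 − 20.7 = -48.2 dBu.

-48.2 dBu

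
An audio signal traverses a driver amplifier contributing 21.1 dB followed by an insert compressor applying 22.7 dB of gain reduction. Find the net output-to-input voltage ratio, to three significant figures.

0.832

Net gain = 21.1 + (−22.7) = -1.6 dB.
Voltage ratio = 10^(-1.6/20) = 0.832.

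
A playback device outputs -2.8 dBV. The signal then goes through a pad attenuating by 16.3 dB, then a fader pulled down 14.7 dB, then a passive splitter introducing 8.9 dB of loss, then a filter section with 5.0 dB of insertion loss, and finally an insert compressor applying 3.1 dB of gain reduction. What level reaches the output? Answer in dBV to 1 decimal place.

-50.8 dBV

Cascaded gains and losses add directly in dB.
-2.8 − 16.3 − 14.7 − 8.9 − 5.0 − 3.1 = -50.8 dBV.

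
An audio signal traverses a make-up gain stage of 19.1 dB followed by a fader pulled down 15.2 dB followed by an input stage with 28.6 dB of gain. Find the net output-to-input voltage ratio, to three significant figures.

42.2

Net gain = 19.1 + (−15.2) + 28.6 = 32.5 dB.
Voltage ratio = 10^(32.5/20) = 42.2.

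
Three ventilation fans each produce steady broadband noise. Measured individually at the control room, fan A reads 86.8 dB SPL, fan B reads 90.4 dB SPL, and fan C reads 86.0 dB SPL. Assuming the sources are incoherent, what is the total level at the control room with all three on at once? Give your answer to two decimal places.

92.95 dB SPL

Uncorrelated sources add in intensity (power), not in dB.
L_total = 10·log₁₀(10^(86.8/10) + 10^(90.4/10) + 10^(86.0/10)) = 10·log₁₀(1973000000) = 92.95 dB SPL.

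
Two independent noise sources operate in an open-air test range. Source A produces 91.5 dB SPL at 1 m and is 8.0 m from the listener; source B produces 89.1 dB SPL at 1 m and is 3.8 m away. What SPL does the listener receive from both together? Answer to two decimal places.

78.94 dB SPL

At the listener: L_A = 91.5 − 20·log₁₀(8.0) = 73.438 dB; L_B = 89.1 − 20·log₁₀(3.8) = 77.504 dB.
Combined: 10·log₁₀(10^(73.438/10)+10^(77.504/10)) = 78.94 dB SPL.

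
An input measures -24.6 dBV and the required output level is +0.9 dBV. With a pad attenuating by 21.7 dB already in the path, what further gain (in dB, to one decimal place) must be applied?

47.2 dB

The required make-up gain is the shortfall in the dB sum.
G = +0.9 − (-24.6) + 21.7 = 47.2 dB.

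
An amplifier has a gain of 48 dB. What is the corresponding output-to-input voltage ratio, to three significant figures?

Voltage ratio = 10^(dB/20).
10^(48/20) = 10^(2.400) = 251.

251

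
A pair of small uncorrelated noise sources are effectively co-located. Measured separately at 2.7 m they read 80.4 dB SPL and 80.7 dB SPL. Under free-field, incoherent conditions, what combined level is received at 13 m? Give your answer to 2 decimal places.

69.91 dB SPL

Combined at 2.7 m: 10·log₁₀(10^(80.4/10)+10^(80.7/10)) = 83.563 dB SPL.
Then apply −20·log₁₀(13/2.7) = -13.652 dB → 69.91 dB SPL.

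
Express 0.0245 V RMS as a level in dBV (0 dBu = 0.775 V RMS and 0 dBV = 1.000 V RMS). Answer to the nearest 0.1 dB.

-32.2 dBV

dBV = 20·log₁₀(V / 1.000 V).
20·log₁₀(0.0245/1.000) = -32.2 dBV.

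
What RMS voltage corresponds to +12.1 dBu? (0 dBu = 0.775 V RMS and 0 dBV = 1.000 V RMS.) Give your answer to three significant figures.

3.12 V

V = 0.775 V × 10^(+12.1/20).
= 0.775 × 4.027 = 3.12 V.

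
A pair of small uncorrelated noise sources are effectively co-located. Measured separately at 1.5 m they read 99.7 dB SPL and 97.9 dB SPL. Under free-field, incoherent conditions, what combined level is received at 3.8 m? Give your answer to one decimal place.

Combined at 1.5 m: 10·log₁₀(10^(99.7/10)+10^(97.9/10)) = 101.90 dB SPL.
Then apply −20·log₁₀(3.8/1.5) = -8.07 dB → 93.8 dB SPL.

93.8 dB SPL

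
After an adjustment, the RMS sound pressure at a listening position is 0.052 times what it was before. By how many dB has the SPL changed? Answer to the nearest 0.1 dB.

Sound pressure is an amplitude quantity: ΔL = 20·log₁₀(p₂/p₁).
20·log₁₀(0.052) = -25.7 dB.

-25.7 dB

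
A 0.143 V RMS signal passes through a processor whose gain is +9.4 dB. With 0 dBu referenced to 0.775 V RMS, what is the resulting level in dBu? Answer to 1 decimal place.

Input level: 20·log₁₀(0.143/0.775) = -14.68 dBu.
Output: -14.68 + 9.4 = -5.3 dBu.

-5.3 dBu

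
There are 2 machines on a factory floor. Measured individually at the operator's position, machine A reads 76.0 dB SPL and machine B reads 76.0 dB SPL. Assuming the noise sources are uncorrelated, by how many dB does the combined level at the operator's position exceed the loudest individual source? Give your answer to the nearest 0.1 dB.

Incoherent sources sum as intensities:
L_total = 10·log₁₀(10^(76.0/10) + 10^(76.0/10)) = 79.01 dB SPL.
Excess over the loudest (76.0 dB): 79.01 − 76.0 = 3.0 dB.

3.0 dB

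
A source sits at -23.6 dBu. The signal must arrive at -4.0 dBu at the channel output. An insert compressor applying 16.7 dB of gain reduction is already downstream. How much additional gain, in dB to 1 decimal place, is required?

The required make-up gain is the shortfall in the dB sum.
G = -4.0 − (-23.6) + 16.7 = 36.3 dB.

36.3 dB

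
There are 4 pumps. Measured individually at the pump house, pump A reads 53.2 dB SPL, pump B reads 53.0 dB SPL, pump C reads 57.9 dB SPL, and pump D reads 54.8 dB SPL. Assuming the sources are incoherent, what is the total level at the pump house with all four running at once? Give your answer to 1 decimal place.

61.2 dB SPL

Uncorrelated sources add in intensity (power), not in dB.
L_total = 10·log₁₀(10^(53.2/10) + 10^(53.0/10) + 10^(57.9/10) + 10^(54.8/10)) = 10·log₁₀(1327000) = 61.2 dB SPL.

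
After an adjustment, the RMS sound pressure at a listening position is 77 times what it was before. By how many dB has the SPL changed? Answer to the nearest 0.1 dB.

37.7 dB

Sound pressure is an amplitude quantity: ΔL = 20·log₁₀(p₂/p₁).
20·log₁₀(77) = 37.7 dB.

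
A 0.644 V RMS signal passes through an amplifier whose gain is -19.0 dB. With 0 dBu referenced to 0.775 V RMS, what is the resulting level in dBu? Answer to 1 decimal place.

-20.6 dBu

Input level: 20·log₁₀(0.644/0.775) = -1.61 dBu.
Output: -1.61 − 19.0 = -20.6 dBu.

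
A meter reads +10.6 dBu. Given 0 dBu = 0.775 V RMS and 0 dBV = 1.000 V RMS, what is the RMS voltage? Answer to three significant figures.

2.63 V

V = 0.775 V × 10^(+10.6/20).
= 0.775 × 3.388 = 2.63 V.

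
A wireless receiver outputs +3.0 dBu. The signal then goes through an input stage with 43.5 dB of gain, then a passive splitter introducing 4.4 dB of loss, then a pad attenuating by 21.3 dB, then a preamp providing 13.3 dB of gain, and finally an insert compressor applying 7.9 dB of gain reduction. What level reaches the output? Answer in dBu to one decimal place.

+26.2 dBu

In dB, series stages simply add:
+3.0 + 43.5 − 4.4 − 21.3 + 13.3 − 7.9 = +26.2 dBu.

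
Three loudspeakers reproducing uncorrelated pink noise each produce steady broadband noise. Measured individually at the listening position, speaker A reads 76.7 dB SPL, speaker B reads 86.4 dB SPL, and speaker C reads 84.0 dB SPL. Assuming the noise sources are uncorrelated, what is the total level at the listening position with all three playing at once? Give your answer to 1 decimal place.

Incoherent sources sum as intensities:
L_total = 10·log₁₀(10^(76.7/10) + 10^(86.4/10) + 10^(84.0/10)) = 10·log₁₀(734500000) = 88.7 dB SPL.

88.7 dB SPL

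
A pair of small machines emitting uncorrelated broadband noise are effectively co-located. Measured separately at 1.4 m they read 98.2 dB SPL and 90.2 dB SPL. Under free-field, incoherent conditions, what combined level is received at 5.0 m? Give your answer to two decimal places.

87.78 dB SPL

Combined at 1.4 m: 10·log₁₀(10^(98.2/10)+10^(90.2/10)) = 98.839 dB SPL.
Then apply −20·log₁₀(5.0/1.4) = -11.057 dB → 87.78 dB SPL.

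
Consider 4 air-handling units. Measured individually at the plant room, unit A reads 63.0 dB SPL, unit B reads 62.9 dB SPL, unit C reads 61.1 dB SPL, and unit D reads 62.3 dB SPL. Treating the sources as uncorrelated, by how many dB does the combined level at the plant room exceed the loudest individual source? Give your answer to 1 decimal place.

5.4 dB

Incoherent sources sum as intensities:
L_total = 10·log₁₀(10^(63.0/10) + 10^(62.9/10) + 10^(61.1/10) + 10^(62.3/10)) = 68.41 dB SPL.
Excess over the loudest (63.0 dB): 68.41 − 63.0 = 5.4 dB.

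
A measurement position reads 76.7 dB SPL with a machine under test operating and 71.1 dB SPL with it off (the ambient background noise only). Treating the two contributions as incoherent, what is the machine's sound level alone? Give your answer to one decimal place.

Subtract intensities: L_src = 10·log₁₀(10^(L_total/10) − 10^(L_bg/10)).
L_src = 10·log₁₀(10^(76.7/10) − 10^(71.1/10)) = 10·log₁₀(33890000) = 75.3 dB SPL.

75.3 dB SPL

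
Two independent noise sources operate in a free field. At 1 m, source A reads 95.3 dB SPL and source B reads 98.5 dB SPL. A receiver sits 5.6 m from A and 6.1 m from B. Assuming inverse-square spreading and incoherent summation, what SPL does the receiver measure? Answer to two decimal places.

84.75 dB SPL

At the listener: L_A = 95.3 − 20·log₁₀(5.6) = 80.336 dB; L_B = 98.5 − 20·log₁₀(6.1) = 82.793 dB.
Combined: 10·log₁₀(10^(80.336/10)+10^(82.793/10)) = 84.75 dB SPL.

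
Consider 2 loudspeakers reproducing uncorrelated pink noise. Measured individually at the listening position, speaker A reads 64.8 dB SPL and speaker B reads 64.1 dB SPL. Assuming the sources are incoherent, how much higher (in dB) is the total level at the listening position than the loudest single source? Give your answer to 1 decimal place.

2.7 dB

Incoherent sources sum as intensities:
L_total = 10·log₁₀(10^(64.8/10) + 10^(64.1/10)) = 67.47 dB SPL.
Excess over the loudest (64.8 dB): 67.47 − 64.8 = 2.7 dB.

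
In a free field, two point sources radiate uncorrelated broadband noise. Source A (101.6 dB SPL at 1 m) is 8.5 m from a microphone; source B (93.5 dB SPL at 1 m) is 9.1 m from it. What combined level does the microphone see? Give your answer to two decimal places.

83.56 dB SPL

At the listener: L_A = 101.6 − 20·log₁₀(8.5) = 83.012 dB; L_B = 93.5 − 20·log₁₀(9.1) = 74.319 dB.
Combined: 10·log₁₀(10^(83.012/10)+10^(74.319/10)) = 83.56 dB SPL.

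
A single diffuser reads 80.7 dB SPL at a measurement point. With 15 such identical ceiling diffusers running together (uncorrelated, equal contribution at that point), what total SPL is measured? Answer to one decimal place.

15 equal incoherent sources raise the level by 10·log₁₀(15) = 11.76 dB.
L_total = 80.7 + 11.76 = 92.5 dB SPL.

92.5 dB SPL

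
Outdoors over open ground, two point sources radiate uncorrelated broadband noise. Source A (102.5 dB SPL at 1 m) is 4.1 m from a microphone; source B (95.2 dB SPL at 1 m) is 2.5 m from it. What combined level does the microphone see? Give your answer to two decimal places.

92.01 dB SPL

At the listener: L_A = 102.5 − 20·log₁₀(4.1) = 90.244 dB; L_B = 95.2 − 20·log₁₀(2.5) = 87.241 dB.
Combined: 10·log₁₀(10^(90.244/10)+10^(87.241/10)) = 92.01 dB SPL.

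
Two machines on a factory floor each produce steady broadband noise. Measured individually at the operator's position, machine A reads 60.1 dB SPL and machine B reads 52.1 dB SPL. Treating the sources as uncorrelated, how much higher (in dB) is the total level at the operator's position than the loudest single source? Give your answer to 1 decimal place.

0.6 dB

Uncorrelated sources add in intensity (power), not in dB.
L_total = 10·log₁₀(10^(60.1/10) + 10^(52.1/10)) = 60.74 dB SPL.
Excess over the loudest (60.1 dB): 60.74 − 60.1 = 0.6 dB.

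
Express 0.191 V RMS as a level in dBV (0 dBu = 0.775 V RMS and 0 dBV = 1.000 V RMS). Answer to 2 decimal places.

-14.38 dBV

dBV = 20·log₁₀(V / 1.000 V).
20·log₁₀(0.191/1.000) = -14.38 dBV.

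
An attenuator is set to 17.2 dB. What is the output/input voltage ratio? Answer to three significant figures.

0.138

Voltage ratio = 10^(dB/20).
10^(-17.2/20) = 10^(-0.8600) = 0.138.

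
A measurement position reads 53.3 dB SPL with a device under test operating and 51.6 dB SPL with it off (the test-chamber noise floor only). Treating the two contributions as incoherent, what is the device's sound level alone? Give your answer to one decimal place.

Subtract intensities: L_src = 10·log₁₀(10^(L_total/10) − 10^(L_bg/10)).
L_src = 10·log₁₀(10^(53.3/10) − 10^(51.6/10)) = 10·log₁₀(69250) = 48.4 dB SPL.

48.4 dB SPL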